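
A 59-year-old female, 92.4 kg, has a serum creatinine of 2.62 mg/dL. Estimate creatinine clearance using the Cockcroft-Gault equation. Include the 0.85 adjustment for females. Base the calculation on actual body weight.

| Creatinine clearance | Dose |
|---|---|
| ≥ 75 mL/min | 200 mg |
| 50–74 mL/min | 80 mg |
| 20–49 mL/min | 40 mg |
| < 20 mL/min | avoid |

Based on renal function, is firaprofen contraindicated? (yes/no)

no

CrCl = (140 − 59) × 92.4 / (72 × 2.62) × 0.85 = 7484.4 / 188.64 × 0.85 ≈ 33.7 mL/min
CrCl ≈ 34 mL/min, which is ≥ 20 mL/min.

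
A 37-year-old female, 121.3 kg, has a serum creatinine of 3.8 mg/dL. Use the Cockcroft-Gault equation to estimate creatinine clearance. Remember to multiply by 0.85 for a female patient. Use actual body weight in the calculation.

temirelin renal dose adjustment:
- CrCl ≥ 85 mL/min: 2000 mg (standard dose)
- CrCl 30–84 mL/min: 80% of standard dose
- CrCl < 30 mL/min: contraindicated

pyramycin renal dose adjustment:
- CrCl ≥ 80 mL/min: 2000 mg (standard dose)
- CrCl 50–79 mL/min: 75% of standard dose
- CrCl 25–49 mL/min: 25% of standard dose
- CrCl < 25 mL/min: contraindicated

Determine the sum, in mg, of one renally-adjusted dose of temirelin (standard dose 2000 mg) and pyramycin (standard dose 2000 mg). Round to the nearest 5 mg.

CrCl = (140 − 37) × 121.3 / (72 × 3.8) × 0.85 = 12493.9 / 273.60 × 0.85 ≈ 38.8 mL/min
CrCl ≈ 39 mL/min.
temirelin: 30–84 mL/min → 80% of 2000 mg = 1600 mg.
pyramycin: 25–49 mL/min → 25% of 2000 mg = 500 mg.
Total = 1600 + 500 = 2100 mg.

2100 mg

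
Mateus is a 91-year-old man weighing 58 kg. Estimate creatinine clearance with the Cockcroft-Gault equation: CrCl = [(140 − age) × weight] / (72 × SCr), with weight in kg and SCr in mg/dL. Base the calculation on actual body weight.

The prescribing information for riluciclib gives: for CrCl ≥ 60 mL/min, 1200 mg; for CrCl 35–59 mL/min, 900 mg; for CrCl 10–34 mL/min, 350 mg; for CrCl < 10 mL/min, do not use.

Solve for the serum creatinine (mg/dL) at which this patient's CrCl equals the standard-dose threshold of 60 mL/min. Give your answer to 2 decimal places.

Standard dose requires CrCl ≥ 60 mL/min.
Set (140 − 91) × 58 / (72 × SCr) = 60
SCr = (140 − 91) × 58 / (72 × 60) = 0.658 mg/dL

0.66 mg/dL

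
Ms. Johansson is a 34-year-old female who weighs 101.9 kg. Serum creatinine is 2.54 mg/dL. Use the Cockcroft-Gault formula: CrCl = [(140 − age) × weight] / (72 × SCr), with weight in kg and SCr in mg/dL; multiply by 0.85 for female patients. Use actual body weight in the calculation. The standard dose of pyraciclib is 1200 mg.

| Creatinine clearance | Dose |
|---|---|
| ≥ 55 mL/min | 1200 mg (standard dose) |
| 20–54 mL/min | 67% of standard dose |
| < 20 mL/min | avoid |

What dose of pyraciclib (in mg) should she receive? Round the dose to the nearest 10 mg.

800 mg

CrCl = (140 − 34) × 101.9 / (72 × 2.54) × 0.85 = 10801.4 / 182.88 × 0.85 ≈ 50.2 mL/min
CrCl ≈ 50 mL/min → bracket 20–54 mL/min.
67% of 1200 mg = 804 mg → 800 mg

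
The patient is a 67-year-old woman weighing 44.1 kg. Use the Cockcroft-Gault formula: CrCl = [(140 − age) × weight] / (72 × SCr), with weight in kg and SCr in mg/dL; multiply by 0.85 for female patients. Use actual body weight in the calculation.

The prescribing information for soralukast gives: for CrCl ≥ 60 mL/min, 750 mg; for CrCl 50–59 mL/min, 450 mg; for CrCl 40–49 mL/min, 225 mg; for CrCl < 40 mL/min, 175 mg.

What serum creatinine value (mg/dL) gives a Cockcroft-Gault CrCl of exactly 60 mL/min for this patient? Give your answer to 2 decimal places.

0.63 mg/dL

Standard dose requires CrCl ≥ 60 mL/min.
Set (140 − 67) × 44.1 × 0.85 / (72 × SCr) = 60
SCr = (140 − 67) × 44.1 × 0.85 / (72 × 60) = 0.633 mg/dL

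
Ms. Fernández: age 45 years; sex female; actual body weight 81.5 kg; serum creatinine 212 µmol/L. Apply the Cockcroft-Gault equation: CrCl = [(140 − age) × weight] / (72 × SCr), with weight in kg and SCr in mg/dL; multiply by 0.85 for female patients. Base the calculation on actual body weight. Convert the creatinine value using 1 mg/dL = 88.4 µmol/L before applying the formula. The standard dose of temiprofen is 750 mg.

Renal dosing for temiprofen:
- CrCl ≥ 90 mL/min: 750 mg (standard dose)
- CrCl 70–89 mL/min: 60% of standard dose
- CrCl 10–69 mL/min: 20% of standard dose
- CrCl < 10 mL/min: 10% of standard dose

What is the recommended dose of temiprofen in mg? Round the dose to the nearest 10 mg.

150 mg

SCr = 212 / 88.4 = 2.398 mg/dL
CrCl = (140 − 45) × 81.5 / (72 × 2.398) × 0.85 = 7742.5 / 172.66 × 0.85 ≈ 38.1 mL/min
CrCl ≈ 38 mL/min → bracket 10–69 mL/min.
20% of 750 mg = 150 mg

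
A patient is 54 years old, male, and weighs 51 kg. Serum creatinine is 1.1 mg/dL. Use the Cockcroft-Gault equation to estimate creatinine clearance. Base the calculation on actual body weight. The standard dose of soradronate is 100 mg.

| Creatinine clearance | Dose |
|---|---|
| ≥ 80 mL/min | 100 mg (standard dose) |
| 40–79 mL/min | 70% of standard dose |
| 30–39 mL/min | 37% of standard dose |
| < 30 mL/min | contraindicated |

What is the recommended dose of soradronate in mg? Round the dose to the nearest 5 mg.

70 mg

CrCl = (140 − 54) × 51 / (72 × 1.1) = 4386.0 / 79.20 ≈ 55.4 mL/min
CrCl ≈ 55 mL/min → bracket 40–79 mL/min.
70% of 100 mg = 70 mg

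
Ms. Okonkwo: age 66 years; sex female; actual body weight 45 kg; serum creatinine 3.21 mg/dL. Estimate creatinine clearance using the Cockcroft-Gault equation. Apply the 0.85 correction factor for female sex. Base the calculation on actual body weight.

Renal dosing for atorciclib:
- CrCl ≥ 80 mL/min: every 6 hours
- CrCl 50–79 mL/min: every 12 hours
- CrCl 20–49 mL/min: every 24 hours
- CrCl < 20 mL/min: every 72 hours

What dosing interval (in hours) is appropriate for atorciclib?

every 72 hours

CrCl = (140 − 66) × 45 / (72 × 3.21) × 0.85 = 3330.0 / 231.12 × 0.85 ≈ 12.2 mL/min
CrCl ≈ 12 mL/min → bracket < 20 mL/min → every 72 hours.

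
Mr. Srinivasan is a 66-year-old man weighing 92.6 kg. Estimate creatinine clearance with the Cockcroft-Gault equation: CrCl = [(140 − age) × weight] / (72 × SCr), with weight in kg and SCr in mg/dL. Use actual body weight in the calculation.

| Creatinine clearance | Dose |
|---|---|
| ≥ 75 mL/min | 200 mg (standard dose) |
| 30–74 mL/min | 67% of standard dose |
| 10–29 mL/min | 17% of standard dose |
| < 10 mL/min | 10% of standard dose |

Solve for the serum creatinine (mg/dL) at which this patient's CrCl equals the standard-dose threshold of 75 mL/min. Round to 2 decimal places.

Standard dose requires CrCl ≥ 75 mL/min.
Set (140 − 66) × 92.6 / (72 × SCr) = 75
SCr = (140 − 66) × 92.6 / (72 × 75) = 1.269 mg/dL

1.27 mg/dL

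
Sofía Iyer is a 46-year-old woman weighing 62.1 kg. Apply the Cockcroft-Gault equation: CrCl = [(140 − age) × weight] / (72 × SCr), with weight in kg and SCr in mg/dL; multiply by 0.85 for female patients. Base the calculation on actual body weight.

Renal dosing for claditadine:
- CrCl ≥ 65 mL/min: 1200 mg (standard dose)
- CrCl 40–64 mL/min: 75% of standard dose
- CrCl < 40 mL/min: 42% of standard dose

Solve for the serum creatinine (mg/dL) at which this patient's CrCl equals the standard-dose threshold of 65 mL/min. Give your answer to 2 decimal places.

Standard dose requires CrCl ≥ 65 mL/min.
Set (140 − 46) × 62.1 × 0.85 / (72 × SCr) = 65
SCr = (140 − 46) × 62.1 × 0.85 / (72 × 65) = 1.060 mg/dL

1.06 mg/dL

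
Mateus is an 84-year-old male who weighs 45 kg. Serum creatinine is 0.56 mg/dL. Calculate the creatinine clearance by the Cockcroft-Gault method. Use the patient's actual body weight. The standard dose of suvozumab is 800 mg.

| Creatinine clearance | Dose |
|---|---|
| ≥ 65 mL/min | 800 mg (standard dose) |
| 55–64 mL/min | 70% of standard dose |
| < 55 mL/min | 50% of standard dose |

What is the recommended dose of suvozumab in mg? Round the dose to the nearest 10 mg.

560 mg

CrCl = (140 − 84) × 45 / (72 × 0.56) = 2520.0 / 40.32 ≈ 62.5 mL/min
CrCl ≈ 62 mL/min → bracket 55–64 mL/min.
70% of 800 mg = 560 mg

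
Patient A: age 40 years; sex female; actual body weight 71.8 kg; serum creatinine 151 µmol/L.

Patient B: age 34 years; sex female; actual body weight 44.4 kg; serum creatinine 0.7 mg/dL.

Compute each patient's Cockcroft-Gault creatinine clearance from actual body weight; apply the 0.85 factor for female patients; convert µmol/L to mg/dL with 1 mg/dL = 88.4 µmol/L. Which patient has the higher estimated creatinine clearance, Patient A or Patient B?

Patient A: SCr = 151 / 88.4 = 1.708 mg/dL
Patient A: CrCl = (140 − 40) × 71.8 / (72 × 1.708) × 0.85 = 7180.0 / 122.98 × 0.85 ≈ 49.6 mL/min
Patient B: CrCl = (140 − 34) × 44.4 / (72 × 0.7) × 0.85 = 4706.4 / 50.40 × 0.85 ≈ 79.4 mL/min
49.6 vs 79.4 mL/min → Patient B is higher.

Patient B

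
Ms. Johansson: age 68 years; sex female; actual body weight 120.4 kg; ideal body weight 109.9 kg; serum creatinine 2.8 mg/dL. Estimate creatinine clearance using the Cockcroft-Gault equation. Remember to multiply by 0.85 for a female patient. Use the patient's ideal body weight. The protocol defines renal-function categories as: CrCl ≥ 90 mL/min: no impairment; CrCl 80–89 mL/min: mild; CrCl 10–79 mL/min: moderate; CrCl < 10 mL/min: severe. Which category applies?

moderate

CrCl = (140 − 68) × 109.9 / (72 × 2.8) × 0.85 = 7912.8 / 201.60 × 0.85 ≈ 33.4 mL/min
33 mL/min falls in the 'moderate' range.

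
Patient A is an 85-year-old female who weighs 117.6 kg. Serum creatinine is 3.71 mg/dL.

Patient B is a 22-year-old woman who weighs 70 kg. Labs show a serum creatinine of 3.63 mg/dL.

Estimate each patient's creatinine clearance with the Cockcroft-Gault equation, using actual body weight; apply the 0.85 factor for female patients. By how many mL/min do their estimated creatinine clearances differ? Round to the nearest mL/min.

6 mL/min

Patient A: CrCl = (140 − 85) × 117.6 / (72 × 3.71) × 0.85 = 6468.0 / 267.12 × 0.85 ≈ 20.6 mL/min
Patient B: CrCl = (140 − 22) × 70 / (72 × 3.63) × 0.85 = 8260.0 / 261.36 × 0.85 ≈ 26.9 mL/min
|20.6 − 26.9| = 6.3 mL/min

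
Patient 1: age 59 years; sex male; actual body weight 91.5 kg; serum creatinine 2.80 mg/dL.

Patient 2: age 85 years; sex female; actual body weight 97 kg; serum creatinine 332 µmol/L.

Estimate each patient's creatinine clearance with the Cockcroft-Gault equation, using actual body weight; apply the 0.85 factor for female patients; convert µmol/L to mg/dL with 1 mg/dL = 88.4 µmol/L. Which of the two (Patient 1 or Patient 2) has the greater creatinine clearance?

Patient 1

Patient 1: CrCl = (140 − 59) × 91.5 / (72 × 2.8) = 7411.5 / 201.60 ≈ 36.8 mL/min
Patient 2: SCr = 332 / 88.4 = 3.756 mg/dL
Patient 2: CrCl = (140 − 85) × 97 / (72 × 3.756) × 0.85 = 5335.0 / 270.43 × 0.85 ≈ 16.8 mL/min
36.8 vs 16.8 mL/min → Patient 1 is higher.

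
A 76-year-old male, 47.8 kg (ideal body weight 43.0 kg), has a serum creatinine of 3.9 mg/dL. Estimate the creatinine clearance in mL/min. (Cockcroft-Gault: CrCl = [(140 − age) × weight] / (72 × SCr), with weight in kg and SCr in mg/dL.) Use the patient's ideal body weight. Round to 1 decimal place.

CrCl = (140 − 76) × 43 / (72 × 3.9) = 2752.0 / 280.80 ≈ 9.8 mL/min

9.8 mL/min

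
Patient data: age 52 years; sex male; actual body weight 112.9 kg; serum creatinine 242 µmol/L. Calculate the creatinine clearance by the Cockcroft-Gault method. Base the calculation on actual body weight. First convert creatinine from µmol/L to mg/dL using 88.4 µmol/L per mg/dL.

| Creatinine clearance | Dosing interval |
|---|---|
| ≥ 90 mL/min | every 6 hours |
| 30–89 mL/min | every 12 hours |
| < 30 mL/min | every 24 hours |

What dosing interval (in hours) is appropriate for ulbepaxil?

SCr = 242 / 88.4 = 2.738 mg/dL
CrCl = (140 − 52) × 112.9 / (72 × 2.738) = 9935.2 / 197.14 ≈ 50.4 mL/min
CrCl ≈ 50 mL/min → bracket 30–89 mL/min → every 12 hours.

every 12 hours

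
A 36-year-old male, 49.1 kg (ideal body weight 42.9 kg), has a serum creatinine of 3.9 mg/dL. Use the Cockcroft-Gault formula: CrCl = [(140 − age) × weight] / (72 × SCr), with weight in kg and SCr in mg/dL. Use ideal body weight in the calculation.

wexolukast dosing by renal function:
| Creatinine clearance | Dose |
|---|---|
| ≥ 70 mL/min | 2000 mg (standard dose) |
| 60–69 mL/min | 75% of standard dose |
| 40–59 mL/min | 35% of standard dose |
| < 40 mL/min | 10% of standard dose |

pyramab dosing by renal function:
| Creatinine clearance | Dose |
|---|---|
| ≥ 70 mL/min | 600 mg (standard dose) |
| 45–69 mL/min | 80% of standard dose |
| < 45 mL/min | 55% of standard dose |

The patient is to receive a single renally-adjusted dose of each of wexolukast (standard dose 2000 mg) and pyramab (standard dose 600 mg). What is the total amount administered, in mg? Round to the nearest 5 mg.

CrCl = (140 − 36) × 42.9 / (72 × 3.9) = 4461.6 / 280.80 ≈ 15.9 mL/min
CrCl ≈ 16 mL/min.
wexolukast: < 40 mL/min → 10% of 2000 mg = 200 mg.
pyramab: < 45 mL/min → 55% of 600 mg = 330 mg.
Total = 200 + 330 = 530 mg.

530 mg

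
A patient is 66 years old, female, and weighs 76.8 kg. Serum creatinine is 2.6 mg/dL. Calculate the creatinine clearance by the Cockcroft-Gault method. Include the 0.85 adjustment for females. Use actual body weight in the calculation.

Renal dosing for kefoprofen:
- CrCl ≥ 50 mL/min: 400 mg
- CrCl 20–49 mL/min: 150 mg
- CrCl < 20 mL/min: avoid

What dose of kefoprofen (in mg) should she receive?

150 mg

CrCl = (140 − 66) × 76.8 / (72 × 2.6) × 0.85 = 5683.2 / 187.20 × 0.85 ≈ 25.8 mL/min
CrCl ≈ 26 mL/min → bracket 20–49 mL/min.
Dose for this bracket: 150 mg.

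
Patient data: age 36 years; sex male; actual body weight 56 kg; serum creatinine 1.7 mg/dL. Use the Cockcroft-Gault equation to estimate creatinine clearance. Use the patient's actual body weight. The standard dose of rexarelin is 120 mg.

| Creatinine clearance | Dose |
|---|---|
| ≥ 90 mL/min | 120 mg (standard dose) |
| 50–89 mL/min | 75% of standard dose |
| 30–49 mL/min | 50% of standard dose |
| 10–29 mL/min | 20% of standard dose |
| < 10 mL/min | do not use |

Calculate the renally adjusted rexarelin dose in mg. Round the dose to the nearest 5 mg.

60 mg

CrCl = (140 − 36) × 56 / (72 × 1.7) = 5824.0 / 122.40 ≈ 47.6 mL/min
CrCl ≈ 48 mL/min → bracket 30–49 mL/min.
50% of 120 mg = 60 mg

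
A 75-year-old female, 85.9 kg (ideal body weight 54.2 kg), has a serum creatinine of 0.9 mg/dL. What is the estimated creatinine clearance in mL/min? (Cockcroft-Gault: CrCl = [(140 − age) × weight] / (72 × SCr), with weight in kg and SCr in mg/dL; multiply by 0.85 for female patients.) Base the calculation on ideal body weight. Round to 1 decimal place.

46.2 mL/min

CrCl = (140 − 75) × 54.2 / (72 × 0.9) × 0.85 = 3523.0 / 64.80 × 0.85 ≈ 46.2 mL/min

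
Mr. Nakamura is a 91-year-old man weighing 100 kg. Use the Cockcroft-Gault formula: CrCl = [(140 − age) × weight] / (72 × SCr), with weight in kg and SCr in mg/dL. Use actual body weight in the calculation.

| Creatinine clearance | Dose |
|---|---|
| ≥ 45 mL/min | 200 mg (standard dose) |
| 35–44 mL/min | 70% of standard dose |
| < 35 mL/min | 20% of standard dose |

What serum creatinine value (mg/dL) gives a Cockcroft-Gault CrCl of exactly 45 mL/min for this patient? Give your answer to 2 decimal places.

1.51 mg/dL

Standard dose requires CrCl ≥ 45 mL/min.
Set (140 − 91) × 100 / (72 × SCr) = 45
SCr = (140 − 91) × 100 / (72 × 45) = 1.512 mg/dL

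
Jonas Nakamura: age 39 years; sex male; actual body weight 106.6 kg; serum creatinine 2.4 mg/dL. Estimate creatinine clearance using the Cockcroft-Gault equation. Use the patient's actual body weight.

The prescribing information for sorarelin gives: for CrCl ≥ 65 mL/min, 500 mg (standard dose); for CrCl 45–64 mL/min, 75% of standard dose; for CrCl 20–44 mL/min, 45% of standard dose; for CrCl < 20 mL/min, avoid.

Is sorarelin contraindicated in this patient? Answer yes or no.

no

CrCl = (140 − 39) × 106.6 / (72 × 2.4) = 10766.6 / 172.80 ≈ 62.3 mL/min
CrCl ≈ 62 mL/min, which is ≥ 20 mL/min.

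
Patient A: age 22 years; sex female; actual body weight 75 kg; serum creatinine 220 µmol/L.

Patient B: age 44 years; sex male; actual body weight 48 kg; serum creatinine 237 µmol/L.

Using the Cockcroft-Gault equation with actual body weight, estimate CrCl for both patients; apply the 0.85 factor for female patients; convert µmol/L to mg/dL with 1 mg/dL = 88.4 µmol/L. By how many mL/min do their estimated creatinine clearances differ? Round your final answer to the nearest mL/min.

18 mL/min

Patient A: SCr = 220 / 88.4 = 2.489 mg/dL
Patient A: CrCl = (140 − 22) × 75 / (72 × 2.489) × 0.85 = 8850.0 / 179.21 × 0.85 ≈ 42.0 mL/min
Patient B: SCr = 237 / 88.4 = 2.681 mg/dL
Patient B: CrCl = (140 − 44) × 48 / (72 × 2.681) = 4608.0 / 193.03 ≈ 23.9 mL/min
|42.0 − 23.9| = 18.1 mL/min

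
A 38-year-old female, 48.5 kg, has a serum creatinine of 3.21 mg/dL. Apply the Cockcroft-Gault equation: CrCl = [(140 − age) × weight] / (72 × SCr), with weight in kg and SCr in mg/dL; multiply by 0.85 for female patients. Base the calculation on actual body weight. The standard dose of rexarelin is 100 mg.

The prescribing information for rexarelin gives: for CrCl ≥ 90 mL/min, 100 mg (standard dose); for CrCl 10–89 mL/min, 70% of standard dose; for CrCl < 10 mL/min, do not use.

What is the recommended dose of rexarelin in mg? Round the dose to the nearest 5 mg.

70 mg

CrCl = (140 − 38) × 48.5 / (72 × 3.21) × 0.85 = 4947.0 / 231.12 × 0.85 ≈ 18.2 mL/min
CrCl ≈ 18 mL/min → bracket 10–89 mL/min.
70% of 100 mg = 70 mg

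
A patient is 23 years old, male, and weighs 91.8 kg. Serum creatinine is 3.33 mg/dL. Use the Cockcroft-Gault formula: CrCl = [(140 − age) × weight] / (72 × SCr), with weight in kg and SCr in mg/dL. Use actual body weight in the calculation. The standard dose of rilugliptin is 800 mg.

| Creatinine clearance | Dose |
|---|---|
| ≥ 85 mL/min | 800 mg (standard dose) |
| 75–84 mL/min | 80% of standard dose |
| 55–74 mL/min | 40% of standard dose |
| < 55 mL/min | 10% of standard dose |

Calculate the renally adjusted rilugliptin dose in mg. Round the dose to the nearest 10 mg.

80 mg

CrCl = (140 − 23) × 91.8 / (72 × 3.33) = 10740.6 / 239.76 ≈ 44.8 mL/min
CrCl ≈ 45 mL/min → bracket < 55 mL/min.
10% of 800 mg = 80 mg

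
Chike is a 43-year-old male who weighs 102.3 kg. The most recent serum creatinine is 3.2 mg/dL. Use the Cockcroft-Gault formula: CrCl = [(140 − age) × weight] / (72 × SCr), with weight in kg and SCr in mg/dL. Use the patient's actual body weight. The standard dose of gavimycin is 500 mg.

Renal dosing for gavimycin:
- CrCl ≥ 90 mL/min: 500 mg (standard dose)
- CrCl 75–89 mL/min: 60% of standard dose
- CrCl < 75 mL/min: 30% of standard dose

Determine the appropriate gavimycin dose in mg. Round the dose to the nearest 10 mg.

150 mg

CrCl = (140 − 43) × 102.3 / (72 × 3.2) = 9923.1 / 230.40 ≈ 43.1 mL/min
CrCl ≈ 43 mL/min → bracket < 75 mL/min.
30% of 500 mg = 150 mg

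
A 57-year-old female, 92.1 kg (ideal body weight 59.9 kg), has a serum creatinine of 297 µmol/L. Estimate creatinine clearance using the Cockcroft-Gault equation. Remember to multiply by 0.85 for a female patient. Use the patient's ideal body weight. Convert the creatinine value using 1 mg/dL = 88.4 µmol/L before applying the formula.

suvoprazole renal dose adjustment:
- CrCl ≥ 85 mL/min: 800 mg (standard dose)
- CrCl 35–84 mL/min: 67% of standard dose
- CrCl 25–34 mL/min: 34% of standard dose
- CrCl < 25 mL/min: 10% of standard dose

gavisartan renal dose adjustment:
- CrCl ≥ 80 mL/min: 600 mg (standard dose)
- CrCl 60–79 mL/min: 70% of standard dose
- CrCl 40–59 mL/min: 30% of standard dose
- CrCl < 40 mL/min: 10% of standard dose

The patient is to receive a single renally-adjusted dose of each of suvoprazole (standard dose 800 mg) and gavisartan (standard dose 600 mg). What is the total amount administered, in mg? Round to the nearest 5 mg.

SCr = 297 / 88.4 = 3.36 mg/dL
CrCl = (140 − 57) × 59.9 / (72 × 3.36) × 0.85 = 4971.7 / 241.92 × 0.85 ≈ 17.5 mL/min
CrCl ≈ 17 mL/min.
suvoprazole: < 25 mL/min → 10% of 800 mg = 80 mg.
gavisartan: < 40 mL/min → 10% of 600 mg = 60 mg.
Total = 80 + 60 = 140 mg.

140 mg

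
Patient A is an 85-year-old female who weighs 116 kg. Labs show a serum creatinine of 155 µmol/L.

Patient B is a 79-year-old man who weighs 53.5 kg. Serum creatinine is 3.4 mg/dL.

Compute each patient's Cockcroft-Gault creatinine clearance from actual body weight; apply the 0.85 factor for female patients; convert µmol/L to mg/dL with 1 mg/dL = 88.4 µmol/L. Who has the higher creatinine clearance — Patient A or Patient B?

Patient A

Patient A: SCr = 155 / 88.4 = 1.753 mg/dL
Patient A: CrCl = (140 − 85) × 116 / (72 × 1.753) × 0.85 = 6380.0 / 126.22 × 0.85 ≈ 43.0 mL/min
Patient B: CrCl = (140 − 79) × 53.5 / (72 × 3.4) = 3263.5 / 244.80 ≈ 13.3 mL/min
43.0 vs 13.3 mL/min → Patient A is higher.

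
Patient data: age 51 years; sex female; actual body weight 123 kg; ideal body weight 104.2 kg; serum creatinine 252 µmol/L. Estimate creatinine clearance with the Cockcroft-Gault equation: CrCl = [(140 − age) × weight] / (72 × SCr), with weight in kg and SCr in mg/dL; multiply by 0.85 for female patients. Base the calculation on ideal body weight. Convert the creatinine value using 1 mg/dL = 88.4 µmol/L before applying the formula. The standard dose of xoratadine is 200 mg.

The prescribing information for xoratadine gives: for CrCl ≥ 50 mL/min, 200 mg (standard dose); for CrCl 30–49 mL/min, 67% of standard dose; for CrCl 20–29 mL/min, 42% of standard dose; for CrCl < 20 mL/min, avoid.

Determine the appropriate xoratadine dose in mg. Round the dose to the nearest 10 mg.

SCr = 252 / 88.4 = 2.851 mg/dL
CrCl = (140 − 51) × 104.2 / (72 × 2.851) × 0.85 = 9273.8 / 205.27 × 0.85 ≈ 38.4 mL/min
CrCl ≈ 38 mL/min → bracket 30–49 mL/min.
67% of 200 mg = 134 mg → 130 mg

130 mg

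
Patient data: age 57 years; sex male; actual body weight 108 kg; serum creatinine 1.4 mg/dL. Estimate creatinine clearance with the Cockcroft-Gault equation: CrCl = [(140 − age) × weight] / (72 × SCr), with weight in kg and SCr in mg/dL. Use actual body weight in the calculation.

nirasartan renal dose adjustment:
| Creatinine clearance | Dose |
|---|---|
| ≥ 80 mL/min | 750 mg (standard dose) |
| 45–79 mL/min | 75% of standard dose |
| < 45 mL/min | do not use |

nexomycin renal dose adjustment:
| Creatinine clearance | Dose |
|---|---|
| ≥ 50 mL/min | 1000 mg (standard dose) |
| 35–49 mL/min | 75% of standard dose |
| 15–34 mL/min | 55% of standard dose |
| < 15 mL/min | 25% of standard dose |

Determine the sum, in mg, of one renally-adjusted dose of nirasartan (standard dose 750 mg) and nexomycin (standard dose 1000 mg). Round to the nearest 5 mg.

1750 mg

CrCl = (140 − 57) × 108 / (72 × 1.4) = 8964.0 / 100.80 ≈ 88.9 mL/min
CrCl ≈ 89 mL/min.
nirasartan: ≥ 80 mL/min → 100% of 750 mg = 750 mg.
nexomycin: ≥ 50 mL/min → 100% of 1000 mg = 1000 mg.
Total = 750 + 1000 = 1750 mg.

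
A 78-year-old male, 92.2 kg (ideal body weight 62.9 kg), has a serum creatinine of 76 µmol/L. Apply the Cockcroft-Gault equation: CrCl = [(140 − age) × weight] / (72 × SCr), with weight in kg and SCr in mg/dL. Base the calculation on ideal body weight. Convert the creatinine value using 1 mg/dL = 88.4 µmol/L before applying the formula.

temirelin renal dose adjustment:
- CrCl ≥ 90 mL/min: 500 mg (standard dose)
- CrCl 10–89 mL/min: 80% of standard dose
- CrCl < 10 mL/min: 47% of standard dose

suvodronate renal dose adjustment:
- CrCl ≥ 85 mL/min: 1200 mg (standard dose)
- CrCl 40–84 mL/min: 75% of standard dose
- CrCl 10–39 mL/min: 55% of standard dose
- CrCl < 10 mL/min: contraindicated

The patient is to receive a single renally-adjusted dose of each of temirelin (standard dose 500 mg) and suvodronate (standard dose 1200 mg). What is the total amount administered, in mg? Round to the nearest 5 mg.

SCr = 76 / 88.4 = 0.86 mg/dL
CrCl = (140 − 78) × 62.9 / (72 × 0.86) = 3899.8 / 61.92 ≈ 63.0 mL/min
CrCl ≈ 63 mL/min.
temirelin: 10–89 mL/min → 80% of 500 mg = 400 mg.
suvodronate: 40–84 mL/min → 75% of 1200 mg = 900 mg.
Total = 400 + 900 = 1300 mg.

1300 mg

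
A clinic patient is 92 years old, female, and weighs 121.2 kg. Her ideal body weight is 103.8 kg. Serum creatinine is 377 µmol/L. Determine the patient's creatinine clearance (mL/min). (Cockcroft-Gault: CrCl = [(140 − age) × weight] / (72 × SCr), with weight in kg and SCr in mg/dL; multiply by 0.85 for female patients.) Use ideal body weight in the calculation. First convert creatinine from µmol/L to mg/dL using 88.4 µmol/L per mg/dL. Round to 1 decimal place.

SCr = 377 / 88.4 = 4.265 mg/dL
CrCl = (140 − 92) × 103.8 / (72 × 4.265) × 0.85 = 4982.4 / 307.08 × 0.85 ≈ 13.8 mL/min

13.8 mL/min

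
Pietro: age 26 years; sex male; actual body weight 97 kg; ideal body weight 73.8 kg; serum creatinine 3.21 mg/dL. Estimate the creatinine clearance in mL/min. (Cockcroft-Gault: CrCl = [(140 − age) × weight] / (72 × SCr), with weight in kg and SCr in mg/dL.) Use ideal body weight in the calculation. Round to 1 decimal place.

CrCl = (140 − 26) × 73.8 / (72 × 3.21) = 8413.2 / 231.12 ≈ 36.4 mL/min

36.4 mL/min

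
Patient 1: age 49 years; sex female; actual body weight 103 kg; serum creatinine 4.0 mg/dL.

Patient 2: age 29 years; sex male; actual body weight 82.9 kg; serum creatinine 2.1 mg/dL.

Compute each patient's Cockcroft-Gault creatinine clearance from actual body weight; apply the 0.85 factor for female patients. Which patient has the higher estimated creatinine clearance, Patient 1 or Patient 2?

Patient 1: CrCl = (140 − 49) × 103 / (72 × 4) × 0.85 = 9373.0 / 288.00 × 0.85 ≈ 27.7 mL/min
Patient 2: CrCl = (140 − 29) × 82.9 / (72 × 2.1) = 9201.9 / 151.20 ≈ 60.9 mL/min
27.7 vs 60.9 mL/min → Patient 2 is higher.

Patient 2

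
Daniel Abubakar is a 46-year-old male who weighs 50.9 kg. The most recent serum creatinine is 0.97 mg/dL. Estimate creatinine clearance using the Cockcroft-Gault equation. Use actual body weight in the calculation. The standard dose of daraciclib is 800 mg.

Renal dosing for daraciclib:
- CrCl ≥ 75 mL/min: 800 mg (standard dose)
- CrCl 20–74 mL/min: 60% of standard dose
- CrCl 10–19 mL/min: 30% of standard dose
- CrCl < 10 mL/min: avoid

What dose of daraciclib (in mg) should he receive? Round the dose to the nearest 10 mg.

CrCl = (140 − 46) × 50.9 / (72 × 0.97) = 4784.6 / 69.84 ≈ 68.5 mL/min
CrCl ≈ 69 mL/min → bracket 20–74 mL/min.
60% of 800 mg = 480 mg

480 mg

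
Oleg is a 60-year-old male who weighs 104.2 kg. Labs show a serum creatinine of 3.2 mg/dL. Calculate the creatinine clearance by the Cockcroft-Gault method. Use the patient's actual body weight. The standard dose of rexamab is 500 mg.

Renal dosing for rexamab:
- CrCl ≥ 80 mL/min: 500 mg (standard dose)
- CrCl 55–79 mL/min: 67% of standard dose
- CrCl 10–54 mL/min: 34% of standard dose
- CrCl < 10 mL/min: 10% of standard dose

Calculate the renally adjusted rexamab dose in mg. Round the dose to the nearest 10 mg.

170 mg

CrCl = (140 − 60) × 104.2 / (72 × 3.2) = 8336.0 / 230.40 ≈ 36.2 mL/min
CrCl ≈ 36 mL/min → bracket 10–54 mL/min.
34% of 500 mg = 170 mg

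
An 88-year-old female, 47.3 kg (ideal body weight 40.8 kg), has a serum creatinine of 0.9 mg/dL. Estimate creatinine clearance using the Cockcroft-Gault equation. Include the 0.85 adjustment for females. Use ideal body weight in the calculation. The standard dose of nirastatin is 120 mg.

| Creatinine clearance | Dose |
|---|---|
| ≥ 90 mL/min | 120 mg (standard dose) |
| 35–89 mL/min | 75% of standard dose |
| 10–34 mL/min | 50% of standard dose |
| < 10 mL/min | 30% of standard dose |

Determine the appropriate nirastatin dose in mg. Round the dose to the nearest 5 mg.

60 mg

CrCl = (140 − 88) × 40.8 / (72 × 0.9) × 0.85 = 2121.6 / 64.80 × 0.85 ≈ 27.8 mL/min
CrCl ≈ 28 mL/min → bracket 10–34 mL/min.
50% of 120 mg = 60 mg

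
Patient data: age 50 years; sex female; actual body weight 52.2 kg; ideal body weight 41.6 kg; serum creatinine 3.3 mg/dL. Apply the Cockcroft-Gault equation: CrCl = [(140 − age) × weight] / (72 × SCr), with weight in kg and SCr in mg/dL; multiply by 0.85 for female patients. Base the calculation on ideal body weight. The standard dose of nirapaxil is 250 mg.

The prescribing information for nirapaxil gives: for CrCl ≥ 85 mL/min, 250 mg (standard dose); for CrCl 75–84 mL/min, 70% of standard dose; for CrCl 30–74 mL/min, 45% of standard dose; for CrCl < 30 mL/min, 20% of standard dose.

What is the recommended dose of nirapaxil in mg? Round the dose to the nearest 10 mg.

50 mg

CrCl = (140 − 50) × 41.6 / (72 × 3.3) × 0.85 = 3744.0 / 237.60 × 0.85 ≈ 13.4 mL/min
CrCl ≈ 13 mL/min → bracket < 30 mL/min.
20% of 250 mg = 50 mg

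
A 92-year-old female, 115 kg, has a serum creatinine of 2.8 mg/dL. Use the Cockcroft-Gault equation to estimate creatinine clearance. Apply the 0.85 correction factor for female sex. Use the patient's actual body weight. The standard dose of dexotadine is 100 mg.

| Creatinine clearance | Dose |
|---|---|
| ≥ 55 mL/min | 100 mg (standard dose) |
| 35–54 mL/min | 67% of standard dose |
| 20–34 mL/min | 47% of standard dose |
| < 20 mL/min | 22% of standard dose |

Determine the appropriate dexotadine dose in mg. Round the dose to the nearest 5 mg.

CrCl = (140 − 92) × 115 / (72 × 2.8) × 0.85 = 5520.0 / 201.60 × 0.85 ≈ 23.3 mL/min
CrCl ≈ 23 mL/min → bracket 20–34 mL/min.
47% of 100 mg = 47 mg → 45 mg

45 mg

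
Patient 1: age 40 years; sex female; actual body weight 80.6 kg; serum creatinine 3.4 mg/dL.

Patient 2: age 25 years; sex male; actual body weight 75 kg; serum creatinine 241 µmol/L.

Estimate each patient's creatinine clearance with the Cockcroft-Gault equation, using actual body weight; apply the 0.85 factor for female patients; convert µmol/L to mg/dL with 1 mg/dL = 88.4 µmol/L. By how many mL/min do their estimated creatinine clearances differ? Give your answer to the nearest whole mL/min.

16 mL/min

Patient 1: CrCl = (140 − 40) × 80.6 / (72 × 3.4) × 0.85 = 8060.0 / 244.80 × 0.85 ≈ 28.0 mL/min
Patient 2: SCr = 241 / 88.4 = 2.726 mg/dL
Patient 2: CrCl = (140 − 25) × 75 / (72 × 2.726) = 8625.0 / 196.27 ≈ 43.9 mL/min
|28.0 − 43.9| = 15.9 mL/min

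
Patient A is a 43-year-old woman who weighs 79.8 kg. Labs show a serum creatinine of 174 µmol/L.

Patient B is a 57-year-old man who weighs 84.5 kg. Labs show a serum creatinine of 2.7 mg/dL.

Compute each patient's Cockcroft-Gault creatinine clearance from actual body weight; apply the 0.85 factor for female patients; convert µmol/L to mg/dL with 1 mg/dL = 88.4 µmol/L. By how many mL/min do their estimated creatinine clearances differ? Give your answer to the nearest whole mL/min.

10 mL/min

Patient A: SCr = 174 / 88.4 = 1.968 mg/dL
Patient A: CrCl = (140 − 43) × 79.8 / (72 × 1.968) × 0.85 = 7740.6 / 141.70 × 0.85 ≈ 46.4 mL/min
Patient B: CrCl = (140 − 57) × 84.5 / (72 × 2.7) = 7013.5 / 194.40 ≈ 36.1 mL/min
|46.4 − 36.1| = 10.3 mL/min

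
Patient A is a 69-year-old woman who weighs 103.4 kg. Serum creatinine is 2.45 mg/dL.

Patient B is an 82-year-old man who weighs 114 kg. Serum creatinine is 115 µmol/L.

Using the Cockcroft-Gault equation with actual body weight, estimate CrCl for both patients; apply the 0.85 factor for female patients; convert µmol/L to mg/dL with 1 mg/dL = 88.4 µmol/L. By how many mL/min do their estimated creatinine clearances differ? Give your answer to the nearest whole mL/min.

35 mL/min

Patient A: CrCl = (140 − 69) × 103.4 / (72 × 2.45) × 0.85 = 7341.4 / 176.40 × 0.85 ≈ 35.4 mL/min
Patient B: SCr = 115 / 88.4 = 1.301 mg/dL
Patient B: CrCl = (140 − 82) × 114 / (72 × 1.301) = 6612.0 / 93.67 ≈ 70.6 mL/min
|35.4 − 70.6| = 35.2 mL/min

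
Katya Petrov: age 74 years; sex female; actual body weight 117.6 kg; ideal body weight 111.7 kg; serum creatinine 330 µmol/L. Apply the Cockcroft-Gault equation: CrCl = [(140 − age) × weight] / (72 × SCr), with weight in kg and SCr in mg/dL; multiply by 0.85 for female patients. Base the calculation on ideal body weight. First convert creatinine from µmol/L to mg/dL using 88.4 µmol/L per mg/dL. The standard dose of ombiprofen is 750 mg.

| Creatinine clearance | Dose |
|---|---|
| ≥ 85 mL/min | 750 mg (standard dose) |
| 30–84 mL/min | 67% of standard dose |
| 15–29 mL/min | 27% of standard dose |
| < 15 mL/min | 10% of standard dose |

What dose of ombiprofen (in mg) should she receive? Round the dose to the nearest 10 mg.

200 mg

SCr = 330 / 88.4 = 3.733 mg/dL
CrCl = (140 − 74) × 111.7 / (72 × 3.733) × 0.85 = 7372.2 / 268.78 × 0.85 ≈ 23.3 mL/min
CrCl ≈ 23 mL/min → bracket 15–29 mL/min.
27% of 750 mg = 202.5 mg → 200 mg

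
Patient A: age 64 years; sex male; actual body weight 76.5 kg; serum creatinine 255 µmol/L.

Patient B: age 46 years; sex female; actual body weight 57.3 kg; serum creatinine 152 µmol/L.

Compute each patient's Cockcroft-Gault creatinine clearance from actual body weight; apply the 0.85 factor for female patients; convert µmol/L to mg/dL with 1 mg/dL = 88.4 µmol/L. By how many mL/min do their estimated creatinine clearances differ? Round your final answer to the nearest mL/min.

9 mL/min

Patient A: SCr = 255 / 88.4 = 2.885 mg/dL
Patient A: CrCl = (140 − 64) × 76.5 / (72 × 2.885) = 5814.0 / 207.72 ≈ 28.0 mL/min
Patient B: SCr = 152 / 88.4 = 1.719 mg/dL
Patient B: CrCl = (140 − 46) × 57.3 / (72 × 1.719) × 0.85 = 5386.2 / 123.77 × 0.85 ≈ 37.0 mL/min
|28.0 − 37.0| = 9.0 mL/min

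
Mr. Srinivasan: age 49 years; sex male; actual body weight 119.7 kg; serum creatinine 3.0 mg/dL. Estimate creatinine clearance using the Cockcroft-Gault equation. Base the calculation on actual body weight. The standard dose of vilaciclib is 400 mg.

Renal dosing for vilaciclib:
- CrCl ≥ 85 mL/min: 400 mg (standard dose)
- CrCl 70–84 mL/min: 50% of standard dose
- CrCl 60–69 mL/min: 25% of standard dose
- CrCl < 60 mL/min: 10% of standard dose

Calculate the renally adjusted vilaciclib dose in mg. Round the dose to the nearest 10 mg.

40 mg

CrCl = (140 − 49) × 119.7 / (72 × 3) = 10892.7 / 216.00 ≈ 50.4 mL/min
CrCl ≈ 50 mL/min → bracket < 60 mL/min.
10% of 400 mg = 40 mg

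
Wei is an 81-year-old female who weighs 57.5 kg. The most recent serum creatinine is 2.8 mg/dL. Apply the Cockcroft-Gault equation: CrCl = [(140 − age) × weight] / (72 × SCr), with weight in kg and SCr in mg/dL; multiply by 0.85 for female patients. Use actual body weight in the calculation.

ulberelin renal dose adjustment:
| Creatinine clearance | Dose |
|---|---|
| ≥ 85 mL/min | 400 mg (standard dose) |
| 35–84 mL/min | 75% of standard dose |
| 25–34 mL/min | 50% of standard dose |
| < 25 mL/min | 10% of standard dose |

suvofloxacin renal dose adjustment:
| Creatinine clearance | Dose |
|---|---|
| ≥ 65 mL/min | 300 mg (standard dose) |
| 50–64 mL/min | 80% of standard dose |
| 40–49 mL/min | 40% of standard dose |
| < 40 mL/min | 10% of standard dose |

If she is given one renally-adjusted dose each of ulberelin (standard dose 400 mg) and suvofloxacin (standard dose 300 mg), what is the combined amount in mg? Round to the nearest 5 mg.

CrCl = (140 − 81) × 57.5 / (72 × 2.8) × 0.85 = 3392.5 / 201.60 × 0.85 ≈ 14.3 mL/min
CrCl ≈ 14 mL/min.
ulberelin: < 25 mL/min → 10% of 400 mg = 40 mg.
suvofloxacin: < 40 mL/min → 10% of 300 mg = 30 mg.
Total = 40 + 30 = 70 mg.

70 mg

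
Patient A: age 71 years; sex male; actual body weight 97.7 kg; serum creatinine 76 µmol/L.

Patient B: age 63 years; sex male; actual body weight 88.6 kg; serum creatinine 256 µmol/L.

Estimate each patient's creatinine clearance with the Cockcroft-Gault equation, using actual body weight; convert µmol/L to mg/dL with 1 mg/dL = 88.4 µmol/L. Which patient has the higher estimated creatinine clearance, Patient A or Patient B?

Patient A

Patient A: SCr = 76 / 88.4 = 0.86 mg/dL
Patient A: CrCl = (140 − 71) × 97.7 / (72 × 0.86) = 6741.3 / 61.92 ≈ 108.9 mL/min
Patient B: SCr = 256 / 88.4 = 2.896 mg/dL
Patient B: CrCl = (140 − 63) × 88.6 / (72 × 2.896) = 6822.2 / 208.51 ≈ 32.7 mL/min
108.9 vs 32.7 mL/min → Patient A is higher.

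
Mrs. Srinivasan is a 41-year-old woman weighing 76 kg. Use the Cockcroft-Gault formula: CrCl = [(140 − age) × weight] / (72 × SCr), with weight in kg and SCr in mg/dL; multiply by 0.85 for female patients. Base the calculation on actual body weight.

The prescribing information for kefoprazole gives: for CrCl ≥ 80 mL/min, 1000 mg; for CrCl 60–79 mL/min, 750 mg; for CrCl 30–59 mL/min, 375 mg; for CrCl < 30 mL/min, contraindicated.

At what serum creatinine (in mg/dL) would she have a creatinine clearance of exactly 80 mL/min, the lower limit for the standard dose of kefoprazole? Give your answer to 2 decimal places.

1.11 mg/dL

Standard dose requires CrCl ≥ 80 mL/min.
Set (140 − 41) × 76 × 0.85 / (72 × SCr) = 80
SCr = (140 − 41) × 76 × 0.85 / (72 × 80) = 1.110 mg/dL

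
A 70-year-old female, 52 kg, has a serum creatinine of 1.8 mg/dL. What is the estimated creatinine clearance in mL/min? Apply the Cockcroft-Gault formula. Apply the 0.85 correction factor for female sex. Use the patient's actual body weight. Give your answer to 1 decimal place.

CrCl = (140 − 70) × 52 / (72 × 1.8) × 0.85 = 3640.0 / 129.60 × 0.85 ≈ 23.9 mL/min

23.9 mL/min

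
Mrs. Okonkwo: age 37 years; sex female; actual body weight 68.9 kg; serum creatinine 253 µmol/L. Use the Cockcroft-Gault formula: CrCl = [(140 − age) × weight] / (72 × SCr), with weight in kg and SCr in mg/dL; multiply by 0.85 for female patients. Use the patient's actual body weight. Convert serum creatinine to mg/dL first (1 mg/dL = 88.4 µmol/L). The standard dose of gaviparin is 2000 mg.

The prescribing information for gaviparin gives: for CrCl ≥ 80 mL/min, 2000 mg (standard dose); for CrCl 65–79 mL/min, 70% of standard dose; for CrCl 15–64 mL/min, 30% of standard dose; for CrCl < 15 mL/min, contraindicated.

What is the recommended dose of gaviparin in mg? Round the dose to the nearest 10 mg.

SCr = 253 / 88.4 = 2.862 mg/dL
CrCl = (140 − 37) × 68.9 / (72 × 2.862) × 0.85 = 7096.7 / 206.06 × 0.85 ≈ 29.3 mL/min
CrCl ≈ 29 mL/min → bracket 15–64 mL/min.
30% of 2000 mg = 600 mg

600 mg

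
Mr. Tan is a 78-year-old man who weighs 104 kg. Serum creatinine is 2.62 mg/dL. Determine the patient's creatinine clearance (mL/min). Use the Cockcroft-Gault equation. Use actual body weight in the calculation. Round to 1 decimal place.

CrCl = (140 − 78) × 104 / (72 × 2.62) = 6448.0 / 188.64 ≈ 34.2 mL/min

34.2 mL/min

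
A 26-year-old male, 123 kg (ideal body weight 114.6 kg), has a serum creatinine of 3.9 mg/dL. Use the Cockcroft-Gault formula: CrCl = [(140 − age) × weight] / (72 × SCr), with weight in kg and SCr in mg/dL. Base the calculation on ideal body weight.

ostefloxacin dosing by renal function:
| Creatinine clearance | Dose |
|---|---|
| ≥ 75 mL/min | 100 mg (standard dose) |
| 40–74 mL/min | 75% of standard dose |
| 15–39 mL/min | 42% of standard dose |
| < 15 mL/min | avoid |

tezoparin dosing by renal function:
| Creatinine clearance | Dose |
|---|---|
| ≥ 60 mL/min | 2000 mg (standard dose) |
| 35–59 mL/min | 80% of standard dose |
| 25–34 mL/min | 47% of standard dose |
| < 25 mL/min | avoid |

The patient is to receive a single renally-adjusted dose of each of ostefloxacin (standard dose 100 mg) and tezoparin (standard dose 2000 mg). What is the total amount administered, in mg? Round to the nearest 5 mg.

CrCl = (140 − 26) × 114.6 / (72 × 3.9) = 13064.4 / 280.80 ≈ 46.5 mL/min
CrCl ≈ 47 mL/min.
ostefloxacin: 40–74 mL/min → 75% of 100 mg = 75 mg.
tezoparin: 35–59 mL/min → 80% of 2000 mg = 1600 mg.
Total = 75 + 1600 = 1675 mg.

1675 mg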